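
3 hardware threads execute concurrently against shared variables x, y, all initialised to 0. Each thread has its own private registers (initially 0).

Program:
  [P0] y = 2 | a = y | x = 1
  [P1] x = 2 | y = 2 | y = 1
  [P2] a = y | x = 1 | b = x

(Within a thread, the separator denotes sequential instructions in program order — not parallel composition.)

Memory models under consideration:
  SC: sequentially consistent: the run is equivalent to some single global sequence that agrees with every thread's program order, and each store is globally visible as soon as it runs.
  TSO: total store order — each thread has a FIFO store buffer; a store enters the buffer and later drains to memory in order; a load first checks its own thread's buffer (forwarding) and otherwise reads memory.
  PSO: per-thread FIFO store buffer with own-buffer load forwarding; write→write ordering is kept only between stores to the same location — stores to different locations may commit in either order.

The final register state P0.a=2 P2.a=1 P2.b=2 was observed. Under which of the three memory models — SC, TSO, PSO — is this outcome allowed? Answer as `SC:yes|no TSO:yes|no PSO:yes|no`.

SC:no TSO:no PSO:yes

outcome vector order: (P0.a,P2.a,P2.b)
SC (10): 101; 102; 111; 121; 122; 201; 202; 211; 221; 222
TSO (10): 101; 102; 111; 121; 122; 201; 202; 211; 221; 222
PSO (12): 101; 102; 111; 112; 121; 122; 201; 202; 211; 212; 221; 222
target 212 ∈ {PSO}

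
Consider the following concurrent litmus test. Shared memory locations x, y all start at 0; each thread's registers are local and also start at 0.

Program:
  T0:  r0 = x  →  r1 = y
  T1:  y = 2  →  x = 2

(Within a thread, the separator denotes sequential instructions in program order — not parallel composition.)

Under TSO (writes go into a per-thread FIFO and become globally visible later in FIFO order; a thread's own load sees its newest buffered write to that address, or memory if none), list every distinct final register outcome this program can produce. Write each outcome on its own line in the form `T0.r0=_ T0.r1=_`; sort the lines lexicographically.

T0.r0=0 T0.r1=0
T0.r0=0 T0.r1=2
T0.r0=2 T0.r1=2

outcome vector order: (T0.r0,T0.r1)
|TSO outcomes| = 3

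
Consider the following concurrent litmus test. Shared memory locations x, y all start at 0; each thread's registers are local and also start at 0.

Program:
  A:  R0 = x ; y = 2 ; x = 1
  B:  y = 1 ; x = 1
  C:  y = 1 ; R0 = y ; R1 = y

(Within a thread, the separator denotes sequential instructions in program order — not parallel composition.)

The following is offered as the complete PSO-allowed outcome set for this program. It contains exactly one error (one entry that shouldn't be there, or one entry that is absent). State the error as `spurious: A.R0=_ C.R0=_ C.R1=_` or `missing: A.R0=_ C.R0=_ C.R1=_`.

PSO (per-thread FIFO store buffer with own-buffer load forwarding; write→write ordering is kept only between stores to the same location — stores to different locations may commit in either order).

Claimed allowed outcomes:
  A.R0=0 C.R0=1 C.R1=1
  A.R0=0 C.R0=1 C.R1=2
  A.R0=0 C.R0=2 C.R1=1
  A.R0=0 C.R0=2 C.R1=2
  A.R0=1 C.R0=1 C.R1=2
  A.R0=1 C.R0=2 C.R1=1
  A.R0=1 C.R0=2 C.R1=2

missing: A.R0=1 C.R0=1 C.R1=1

outcome vector order: (A.R0,C.R0,C.R1)
under PSO → 011, 012, 021, 022, 111, 112, 121, 122
PSO∖claimed = {111}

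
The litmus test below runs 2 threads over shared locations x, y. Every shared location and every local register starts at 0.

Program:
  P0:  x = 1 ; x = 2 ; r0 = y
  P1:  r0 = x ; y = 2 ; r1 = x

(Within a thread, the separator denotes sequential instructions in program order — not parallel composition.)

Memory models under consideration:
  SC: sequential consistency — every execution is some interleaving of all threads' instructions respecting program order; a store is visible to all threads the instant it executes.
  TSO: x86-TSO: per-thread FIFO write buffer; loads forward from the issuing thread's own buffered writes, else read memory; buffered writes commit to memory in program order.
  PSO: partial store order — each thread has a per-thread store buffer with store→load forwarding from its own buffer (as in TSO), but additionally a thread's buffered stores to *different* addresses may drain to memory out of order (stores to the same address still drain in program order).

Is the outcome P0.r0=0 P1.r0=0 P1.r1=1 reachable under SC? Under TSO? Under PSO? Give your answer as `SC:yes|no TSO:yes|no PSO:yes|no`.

outcome vector order: (P0.r0,P1.r0,P1.r1)
SC (9): (0,0,2), (0,1,2), (0,2,2), (2,0,0), (2,0,1), (2,0,2), (2,1,1), (2,1,2), (2,2,2)
TSO (12): (0,0,0), (0,0,1), (0,0,2), (0,1,1), (0,1,2), (0,2,2), (2,0,0), (2,0,1), (2,0,2), (2,1,1), (2,1,2), (2,2,2)
PSO (12): (0,0,0), (0,0,1), (0,0,2), (0,1,1), (0,1,2), (0,2,2), (2,0,0), (2,0,1), (2,0,2), (2,1,1), (2,1,2), (2,2,2)
target (0,0,1) ∈ {TSO,PSO}

SC:no TSO:yes PSO:yes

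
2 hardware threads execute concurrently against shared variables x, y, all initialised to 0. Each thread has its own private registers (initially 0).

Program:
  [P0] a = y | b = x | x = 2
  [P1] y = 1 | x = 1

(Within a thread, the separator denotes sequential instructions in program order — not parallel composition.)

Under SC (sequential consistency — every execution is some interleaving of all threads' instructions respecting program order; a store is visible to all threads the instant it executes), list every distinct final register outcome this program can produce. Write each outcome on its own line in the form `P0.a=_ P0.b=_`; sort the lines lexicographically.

outcome vector order: (P0.a,P0.b)
|SC outcomes| = 4

P0.a=0 P0.b=0
P0.a=0 P0.b=1
P0.a=1 P0.b=0
P0.a=1 P0.b=1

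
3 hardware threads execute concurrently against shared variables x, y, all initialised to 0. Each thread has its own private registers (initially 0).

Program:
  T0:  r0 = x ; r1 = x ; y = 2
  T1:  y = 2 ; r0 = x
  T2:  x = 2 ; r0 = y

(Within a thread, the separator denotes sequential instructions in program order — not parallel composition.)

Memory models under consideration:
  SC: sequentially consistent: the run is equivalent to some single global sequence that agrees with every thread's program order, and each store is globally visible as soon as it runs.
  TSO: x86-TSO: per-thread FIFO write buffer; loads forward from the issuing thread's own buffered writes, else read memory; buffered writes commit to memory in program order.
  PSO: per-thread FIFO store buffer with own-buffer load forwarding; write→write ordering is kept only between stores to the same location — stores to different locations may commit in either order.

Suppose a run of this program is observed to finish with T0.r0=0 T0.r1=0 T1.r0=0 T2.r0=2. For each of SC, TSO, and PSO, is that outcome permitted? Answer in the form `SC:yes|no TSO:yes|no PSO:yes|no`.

SC:yes TSO:yes PSO:yes

outcome vector order: (T0.r0,T0.r1,T1.r0,T2.r0)
under SC → (0,0,0,2), (0,0,2,0), (0,0,2,2), (0,2,0,2), (0,2,2,0), (0,2,2,2), (2,2,0,2), (2,2,2,0), (2,2,2,2)
under TSO → (0,0,0,0), (0,0,0,2), (0,0,2,0), (0,0,2,2), (0,2,0,0), (0,2,0,2), (0,2,2,0), (0,2,2,2), (2,2,0,0), (2,2,0,2), (2,2,2,0), (2,2,2,2)
under PSO → (0,0,0,0), (0,0,0,2), (0,0,2,0), (0,0,2,2), (0,2,0,0), (0,2,0,2), (0,2,2,0), (0,2,2,2), (2,2,0,0), (2,2,0,2), (2,2,2,0), (2,2,2,2)
target (0,0,0,2) ∈ {SC,TSO,PSO}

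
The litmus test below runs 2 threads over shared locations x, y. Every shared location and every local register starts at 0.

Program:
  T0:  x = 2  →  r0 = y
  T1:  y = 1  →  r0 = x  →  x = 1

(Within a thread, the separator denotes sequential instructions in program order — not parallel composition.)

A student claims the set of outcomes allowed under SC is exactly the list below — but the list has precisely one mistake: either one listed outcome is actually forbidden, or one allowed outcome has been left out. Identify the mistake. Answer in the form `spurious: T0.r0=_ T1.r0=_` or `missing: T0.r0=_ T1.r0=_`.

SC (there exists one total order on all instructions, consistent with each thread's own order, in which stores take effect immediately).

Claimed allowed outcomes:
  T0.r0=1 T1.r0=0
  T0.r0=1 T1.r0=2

missing: T0.r0=0 T1.r0=2

outcome vector order: (T0.r0,T1.r0)
SC: 3 outcomes — {02; 10; 12}
SC∖claimed = {02}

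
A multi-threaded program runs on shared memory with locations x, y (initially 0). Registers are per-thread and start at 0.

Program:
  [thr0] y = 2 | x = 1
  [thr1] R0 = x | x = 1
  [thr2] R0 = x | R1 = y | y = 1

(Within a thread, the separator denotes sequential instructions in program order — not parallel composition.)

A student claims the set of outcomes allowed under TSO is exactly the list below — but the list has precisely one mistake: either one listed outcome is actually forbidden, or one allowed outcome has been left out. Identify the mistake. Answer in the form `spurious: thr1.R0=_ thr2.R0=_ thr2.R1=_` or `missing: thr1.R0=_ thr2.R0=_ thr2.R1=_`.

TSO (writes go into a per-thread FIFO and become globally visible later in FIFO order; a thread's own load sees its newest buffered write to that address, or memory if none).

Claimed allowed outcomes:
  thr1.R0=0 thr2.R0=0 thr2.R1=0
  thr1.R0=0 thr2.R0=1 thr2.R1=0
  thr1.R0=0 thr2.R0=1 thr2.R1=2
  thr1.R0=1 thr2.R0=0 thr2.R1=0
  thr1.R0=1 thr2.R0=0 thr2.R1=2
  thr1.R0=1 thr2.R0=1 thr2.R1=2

outcome vector order: (thr1.R0,thr2.R0,thr2.R1)
[TSO] allowed = {000, 002, 010, 012, 100, 102, 112}
TSO∖claimed = {002}

missing: thr1.R0=0 thr2.R0=0 thr2.R1=2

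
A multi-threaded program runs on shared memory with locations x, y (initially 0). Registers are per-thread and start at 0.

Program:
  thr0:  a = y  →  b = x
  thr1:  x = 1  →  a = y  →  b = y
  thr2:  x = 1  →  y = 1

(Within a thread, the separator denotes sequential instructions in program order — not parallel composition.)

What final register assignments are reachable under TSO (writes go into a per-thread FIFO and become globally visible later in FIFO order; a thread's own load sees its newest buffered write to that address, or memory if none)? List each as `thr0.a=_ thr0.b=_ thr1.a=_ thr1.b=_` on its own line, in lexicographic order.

outcome vector order: (thr0.a,thr0.b,thr1.a,thr1.b)
|TSO outcomes| = 9

thr0.a=0 thr0.b=0 thr1.a=0 thr1.b=0
thr0.a=0 thr0.b=0 thr1.a=0 thr1.b=1
thr0.a=0 thr0.b=0 thr1.a=1 thr1.b=1
thr0.a=0 thr0.b=1 thr1.a=0 thr1.b=0
thr0.a=0 thr0.b=1 thr1.a=0 thr1.b=1
thr0.a=0 thr0.b=1 thr1.a=1 thr1.b=1
thr0.a=1 thr0.b=1 thr1.a=0 thr1.b=0
thr0.a=1 thr0.b=1 thr1.a=0 thr1.b=1
thr0.a=1 thr0.b=1 thr1.a=1 thr1.b=1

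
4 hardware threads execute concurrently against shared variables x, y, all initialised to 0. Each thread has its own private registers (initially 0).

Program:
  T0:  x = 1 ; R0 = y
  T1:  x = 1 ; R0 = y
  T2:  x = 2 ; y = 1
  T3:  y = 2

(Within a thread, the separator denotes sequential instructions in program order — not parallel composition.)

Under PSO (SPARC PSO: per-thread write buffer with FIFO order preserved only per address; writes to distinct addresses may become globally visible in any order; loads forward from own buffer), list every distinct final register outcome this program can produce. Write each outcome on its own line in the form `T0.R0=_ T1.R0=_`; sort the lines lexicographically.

outcome vector order: (T0.R0,T1.R0)
|PSO outcomes| = 9

T0.R0=0 T1.R0=0
T0.R0=0 T1.R0=1
T0.R0=0 T1.R0=2
T0.R0=1 T1.R0=0
T0.R0=1 T1.R0=1
T0.R0=1 T1.R0=2
T0.R0=2 T1.R0=0
T0.R0=2 T1.R0=1
T0.R0=2 T1.R0=2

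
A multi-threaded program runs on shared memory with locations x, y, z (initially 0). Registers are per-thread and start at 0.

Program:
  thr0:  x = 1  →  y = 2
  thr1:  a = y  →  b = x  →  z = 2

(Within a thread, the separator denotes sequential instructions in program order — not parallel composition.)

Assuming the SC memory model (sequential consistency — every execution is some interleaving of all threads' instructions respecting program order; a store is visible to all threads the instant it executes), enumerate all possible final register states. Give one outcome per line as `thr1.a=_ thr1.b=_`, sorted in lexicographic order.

outcome vector order: (thr1.a,thr1.b)
|SC outcomes| = 3

thr1.a=0 thr1.b=0
thr1.a=0 thr1.b=1
thr1.a=2 thr1.b=1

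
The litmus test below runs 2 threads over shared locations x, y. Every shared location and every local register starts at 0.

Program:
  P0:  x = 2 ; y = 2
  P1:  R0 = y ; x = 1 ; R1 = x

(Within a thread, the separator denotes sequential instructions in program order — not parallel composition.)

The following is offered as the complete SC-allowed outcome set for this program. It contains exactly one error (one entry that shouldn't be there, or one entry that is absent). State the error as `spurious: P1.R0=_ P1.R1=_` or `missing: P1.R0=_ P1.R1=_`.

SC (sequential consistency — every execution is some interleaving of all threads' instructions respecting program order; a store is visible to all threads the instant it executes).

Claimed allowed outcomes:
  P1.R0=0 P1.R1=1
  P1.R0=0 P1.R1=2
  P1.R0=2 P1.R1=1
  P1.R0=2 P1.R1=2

spurious: P1.R0=2 P1.R1=2

outcome vector order: (P1.R0,P1.R1)
[SC] allowed = {<0 1>, <0 2>, <2 1>}
claimed∖SC = {<2 2>}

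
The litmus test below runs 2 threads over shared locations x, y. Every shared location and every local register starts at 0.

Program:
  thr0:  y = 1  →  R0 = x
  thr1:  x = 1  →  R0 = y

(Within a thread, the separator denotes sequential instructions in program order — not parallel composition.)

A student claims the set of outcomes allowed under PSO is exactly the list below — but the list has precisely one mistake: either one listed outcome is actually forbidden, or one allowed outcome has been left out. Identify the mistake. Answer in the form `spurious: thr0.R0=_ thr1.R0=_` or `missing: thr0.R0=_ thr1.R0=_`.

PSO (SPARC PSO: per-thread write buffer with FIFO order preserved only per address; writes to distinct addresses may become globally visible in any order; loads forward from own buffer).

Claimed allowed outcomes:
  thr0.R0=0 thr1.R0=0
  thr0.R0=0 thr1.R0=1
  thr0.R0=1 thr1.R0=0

outcome vector order: (thr0.R0,thr1.R0)
PSO: 4 outcomes — {0/0; 0/1; 1/0; 1/1}
PSO∖claimed = {1/1}

missing: thr0.R0=1 thr1.R0=1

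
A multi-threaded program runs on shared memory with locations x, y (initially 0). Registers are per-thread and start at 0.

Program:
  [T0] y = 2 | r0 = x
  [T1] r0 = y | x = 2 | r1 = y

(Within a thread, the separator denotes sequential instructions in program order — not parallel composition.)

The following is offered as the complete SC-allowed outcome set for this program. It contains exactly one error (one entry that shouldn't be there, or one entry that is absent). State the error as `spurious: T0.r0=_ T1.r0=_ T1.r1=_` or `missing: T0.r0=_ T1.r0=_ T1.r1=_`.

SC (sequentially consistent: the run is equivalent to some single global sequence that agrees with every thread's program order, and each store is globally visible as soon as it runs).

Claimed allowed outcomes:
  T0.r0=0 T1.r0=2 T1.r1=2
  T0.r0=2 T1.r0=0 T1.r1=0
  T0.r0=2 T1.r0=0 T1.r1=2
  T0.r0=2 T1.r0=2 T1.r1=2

outcome vector order: (T0.r0,T1.r0,T1.r1)
[SC] allowed = {002; 022; 200; 202; 222}
SC∖claimed = {002}

missing: T0.r0=0 T1.r0=0 T1.r1=2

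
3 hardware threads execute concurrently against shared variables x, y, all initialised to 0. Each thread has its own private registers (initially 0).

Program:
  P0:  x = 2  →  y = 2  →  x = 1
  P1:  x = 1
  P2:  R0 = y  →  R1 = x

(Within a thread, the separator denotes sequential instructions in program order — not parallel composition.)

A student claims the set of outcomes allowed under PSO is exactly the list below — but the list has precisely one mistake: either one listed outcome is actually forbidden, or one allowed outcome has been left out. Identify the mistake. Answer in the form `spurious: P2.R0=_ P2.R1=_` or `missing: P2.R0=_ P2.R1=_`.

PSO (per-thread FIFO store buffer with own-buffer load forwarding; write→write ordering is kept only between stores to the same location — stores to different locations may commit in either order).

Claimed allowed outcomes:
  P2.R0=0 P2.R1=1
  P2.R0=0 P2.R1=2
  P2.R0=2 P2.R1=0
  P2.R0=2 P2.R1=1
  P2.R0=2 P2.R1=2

outcome vector order: (P2.R0,P2.R1)
under PSO → (0,0); (0,1); (0,2); (2,0); (2,1); (2,2)
PSO∖claimed = {(0,0)}

missing: P2.R0=0 P2.R1=0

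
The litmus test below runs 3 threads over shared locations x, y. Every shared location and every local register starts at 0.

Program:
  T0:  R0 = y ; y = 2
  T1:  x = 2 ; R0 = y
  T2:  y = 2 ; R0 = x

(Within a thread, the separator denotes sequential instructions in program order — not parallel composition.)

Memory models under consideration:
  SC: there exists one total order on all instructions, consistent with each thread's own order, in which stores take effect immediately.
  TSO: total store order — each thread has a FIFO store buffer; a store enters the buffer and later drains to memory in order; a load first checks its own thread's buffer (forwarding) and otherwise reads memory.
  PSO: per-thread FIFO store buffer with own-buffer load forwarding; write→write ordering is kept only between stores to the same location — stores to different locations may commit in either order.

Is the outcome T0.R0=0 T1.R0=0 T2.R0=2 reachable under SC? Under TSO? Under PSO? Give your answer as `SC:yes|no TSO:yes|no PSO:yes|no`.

outcome vector order: (T0.R0,T1.R0,T2.R0)
SC: 6 outcomes — {002; 020; 022; 202; 220; 222}
TSO: 8 outcomes — {000; 002; 020; 022; 200; 202; 220; 222}
PSO: 8 outcomes — {000; 002; 020; 022; 200; 202; 220; 222}
target 002 ∈ {SC,TSO,PSO}

SC:yes TSO:yes PSO:yes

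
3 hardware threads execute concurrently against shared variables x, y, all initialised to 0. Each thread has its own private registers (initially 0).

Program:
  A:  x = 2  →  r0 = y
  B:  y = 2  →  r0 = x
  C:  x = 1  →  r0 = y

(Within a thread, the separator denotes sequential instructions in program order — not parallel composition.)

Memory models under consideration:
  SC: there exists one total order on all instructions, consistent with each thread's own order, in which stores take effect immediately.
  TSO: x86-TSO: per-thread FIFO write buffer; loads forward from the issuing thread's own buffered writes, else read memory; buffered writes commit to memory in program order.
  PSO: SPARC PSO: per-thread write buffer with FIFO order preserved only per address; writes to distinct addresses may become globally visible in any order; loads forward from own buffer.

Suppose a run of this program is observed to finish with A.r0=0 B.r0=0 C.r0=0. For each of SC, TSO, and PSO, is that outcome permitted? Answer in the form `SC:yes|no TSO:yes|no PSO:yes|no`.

outcome vector order: (A.r0,B.r0,C.r0)
under SC → (0,1,0), (0,1,2), (0,2,0), (0,2,2), (2,0,2), (2,1,0), (2,1,2), (2,2,0), (2,2,2)
under TSO → (0,0,0), (0,0,2), (0,1,0), (0,1,2), (0,2,0), (0,2,2), (2,0,0), (2,0,2), (2,1,0), (2,1,2), (2,2,0), (2,2,2)
under PSO → (0,0,0), (0,0,2), (0,1,0), (0,1,2), (0,2,0), (0,2,2), (2,0,0), (2,0,2), (2,1,0), (2,1,2), (2,2,0), (2,2,2)
target (0,0,0) ∈ {TSO,PSO}

SC:no TSO:yes PSO:yes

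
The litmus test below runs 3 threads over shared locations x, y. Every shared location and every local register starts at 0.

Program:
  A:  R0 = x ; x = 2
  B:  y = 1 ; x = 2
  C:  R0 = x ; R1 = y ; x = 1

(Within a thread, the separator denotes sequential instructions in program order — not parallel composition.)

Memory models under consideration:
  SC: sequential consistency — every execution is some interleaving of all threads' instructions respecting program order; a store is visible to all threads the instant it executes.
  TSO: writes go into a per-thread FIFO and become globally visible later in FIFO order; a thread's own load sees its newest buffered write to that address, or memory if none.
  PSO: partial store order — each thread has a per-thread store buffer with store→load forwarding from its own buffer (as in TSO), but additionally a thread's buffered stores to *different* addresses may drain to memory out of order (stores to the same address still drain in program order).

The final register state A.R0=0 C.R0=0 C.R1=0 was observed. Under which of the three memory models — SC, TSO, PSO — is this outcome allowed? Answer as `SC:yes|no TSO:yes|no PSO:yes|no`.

outcome vector order: (A.R0,C.R0,C.R1)
under SC → 000, 001, 020, 021, 100, 101, 121, 200, 201, 221
under TSO → 000, 001, 020, 021, 100, 101, 121, 200, 201, 221
under PSO → 000, 001, 020, 021, 100, 101, 120, 121, 200, 201, 220, 221
target 000 ∈ {SC,TSO,PSO}

SC:yes TSO:yes PSO:yes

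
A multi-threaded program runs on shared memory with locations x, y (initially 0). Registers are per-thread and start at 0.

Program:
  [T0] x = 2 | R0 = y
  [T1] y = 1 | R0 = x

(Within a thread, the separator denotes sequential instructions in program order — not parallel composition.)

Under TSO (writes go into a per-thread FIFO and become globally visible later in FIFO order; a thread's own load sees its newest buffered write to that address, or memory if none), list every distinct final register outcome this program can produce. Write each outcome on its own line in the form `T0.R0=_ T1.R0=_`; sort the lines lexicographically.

T0.R0=0 T1.R0=0
T0.R0=0 T1.R0=2
T0.R0=1 T1.R0=0
T0.R0=1 T1.R0=2

outcome vector order: (T0.R0,T1.R0)
|TSO outcomes| = 4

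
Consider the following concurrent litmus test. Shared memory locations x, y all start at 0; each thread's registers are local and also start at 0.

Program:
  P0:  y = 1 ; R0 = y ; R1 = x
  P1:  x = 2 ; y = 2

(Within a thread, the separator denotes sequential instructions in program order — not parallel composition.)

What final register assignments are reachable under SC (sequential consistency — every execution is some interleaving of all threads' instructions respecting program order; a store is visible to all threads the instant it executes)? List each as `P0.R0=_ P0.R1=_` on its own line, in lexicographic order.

outcome vector order: (P0.R0,P0.R1)
|SC outcomes| = 3

P0.R0=1 P0.R1=0
P0.R0=1 P0.R1=2
P0.R0=2 P0.R1=2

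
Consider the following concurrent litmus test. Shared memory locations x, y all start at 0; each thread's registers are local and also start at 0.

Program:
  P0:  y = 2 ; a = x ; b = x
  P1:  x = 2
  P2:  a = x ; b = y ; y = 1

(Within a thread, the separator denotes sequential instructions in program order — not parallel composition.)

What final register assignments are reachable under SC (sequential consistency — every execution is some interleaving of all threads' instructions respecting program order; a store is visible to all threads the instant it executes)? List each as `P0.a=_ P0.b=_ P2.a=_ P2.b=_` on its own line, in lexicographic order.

outcome vector order: (P0.a,P0.b,P2.a,P2.b)
|SC outcomes| = 10

P0.a=0 P0.b=0 P2.a=0 P2.b=0
P0.a=0 P0.b=0 P2.a=0 P2.b=2
P0.a=0 P0.b=0 P2.a=2 P2.b=2
P0.a=0 P0.b=2 P2.a=0 P2.b=0
P0.a=0 P0.b=2 P2.a=0 P2.b=2
P0.a=0 P0.b=2 P2.a=2 P2.b=2
P0.a=2 P0.b=2 P2.a=0 P2.b=0
P0.a=2 P0.b=2 P2.a=0 P2.b=2
P0.a=2 P0.b=2 P2.a=2 P2.b=0
P0.a=2 P0.b=2 P2.a=2 P2.b=2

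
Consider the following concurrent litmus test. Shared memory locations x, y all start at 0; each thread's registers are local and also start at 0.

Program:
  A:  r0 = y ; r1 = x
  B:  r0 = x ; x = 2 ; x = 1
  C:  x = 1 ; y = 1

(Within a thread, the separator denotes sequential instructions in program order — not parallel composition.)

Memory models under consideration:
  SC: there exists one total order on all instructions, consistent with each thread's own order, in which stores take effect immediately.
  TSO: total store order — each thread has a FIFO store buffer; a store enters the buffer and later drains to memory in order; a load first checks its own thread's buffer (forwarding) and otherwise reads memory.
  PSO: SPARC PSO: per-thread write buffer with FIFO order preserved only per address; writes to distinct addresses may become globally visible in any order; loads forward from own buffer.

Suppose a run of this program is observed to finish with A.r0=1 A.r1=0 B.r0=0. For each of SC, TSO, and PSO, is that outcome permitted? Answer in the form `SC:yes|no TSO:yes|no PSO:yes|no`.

SC:no TSO:no PSO:yes

outcome vector order: (A.r0,A.r1,B.r0)
SC (10): (0,0,0) (0,0,1) (0,1,0) (0,1,1) (0,2,0) (0,2,1) (1,1,0) (1,1,1) (1,2,0) (1,2,1)
TSO (10): (0,0,0) (0,0,1) (0,1,0) (0,1,1) (0,2,0) (0,2,1) (1,1,0) (1,1,1) (1,2,0) (1,2,1)
PSO (12): (0,0,0) (0,0,1) (0,1,0) (0,1,1) (0,2,0) (0,2,1) (1,0,0) (1,0,1) (1,1,0) (1,1,1) (1,2,0) (1,2,1)
target (1,0,0) ∈ {PSO}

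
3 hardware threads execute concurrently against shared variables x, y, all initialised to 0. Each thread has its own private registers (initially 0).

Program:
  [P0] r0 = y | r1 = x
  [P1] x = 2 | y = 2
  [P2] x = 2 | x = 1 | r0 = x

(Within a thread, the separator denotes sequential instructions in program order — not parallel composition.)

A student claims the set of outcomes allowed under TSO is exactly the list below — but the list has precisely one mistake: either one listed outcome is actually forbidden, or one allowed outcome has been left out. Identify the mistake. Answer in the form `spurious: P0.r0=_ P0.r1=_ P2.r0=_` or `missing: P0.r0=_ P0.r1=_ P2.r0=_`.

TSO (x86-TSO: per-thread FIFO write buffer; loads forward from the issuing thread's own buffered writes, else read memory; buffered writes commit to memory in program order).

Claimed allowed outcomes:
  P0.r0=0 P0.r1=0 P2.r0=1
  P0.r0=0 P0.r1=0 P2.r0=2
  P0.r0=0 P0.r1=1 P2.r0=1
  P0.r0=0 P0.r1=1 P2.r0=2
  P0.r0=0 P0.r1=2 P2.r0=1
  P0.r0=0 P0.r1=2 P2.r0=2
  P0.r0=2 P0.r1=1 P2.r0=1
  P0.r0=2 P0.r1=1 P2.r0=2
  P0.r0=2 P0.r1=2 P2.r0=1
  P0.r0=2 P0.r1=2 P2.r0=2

outcome vector order: (P0.r0,P0.r1,P2.r0)
TSO: 9 outcomes — {001 002 011 012 021 022 211 221 222}
claimed∖TSO = {212}

spurious: P0.r0=2 P0.r1=1 P2.r0=2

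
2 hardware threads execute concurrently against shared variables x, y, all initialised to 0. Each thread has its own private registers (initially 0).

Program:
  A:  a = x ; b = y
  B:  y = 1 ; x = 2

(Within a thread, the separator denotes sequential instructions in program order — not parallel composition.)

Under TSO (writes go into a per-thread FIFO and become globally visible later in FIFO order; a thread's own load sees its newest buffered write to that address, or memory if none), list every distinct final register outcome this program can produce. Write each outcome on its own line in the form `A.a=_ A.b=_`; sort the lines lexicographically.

A.a=0 A.b=0
A.a=0 A.b=1
A.a=2 A.b=1

outcome vector order: (A.a,A.b)
|TSO outcomes| = 3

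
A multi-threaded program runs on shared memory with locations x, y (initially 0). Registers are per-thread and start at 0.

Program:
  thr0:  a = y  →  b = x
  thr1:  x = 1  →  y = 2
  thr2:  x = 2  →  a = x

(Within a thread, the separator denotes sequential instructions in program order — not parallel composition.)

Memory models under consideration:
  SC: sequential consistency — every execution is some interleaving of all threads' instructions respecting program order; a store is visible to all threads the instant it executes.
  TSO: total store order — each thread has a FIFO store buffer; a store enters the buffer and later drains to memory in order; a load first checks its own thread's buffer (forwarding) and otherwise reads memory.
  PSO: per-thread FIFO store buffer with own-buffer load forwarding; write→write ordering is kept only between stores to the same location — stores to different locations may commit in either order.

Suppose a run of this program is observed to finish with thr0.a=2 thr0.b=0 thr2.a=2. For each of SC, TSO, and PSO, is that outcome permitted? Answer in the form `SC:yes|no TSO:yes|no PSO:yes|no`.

SC:no TSO:no PSO:yes

outcome vector order: (thr0.a,thr0.b,thr2.a)
[SC] allowed = {<0 0 1> <0 0 2> <0 1 1> <0 1 2> <0 2 1> <0 2 2> <2 1 1> <2 1 2> <2 2 2>}
[TSO] allowed = {<0 0 1> <0 0 2> <0 1 1> <0 1 2> <0 2 1> <0 2 2> <2 1 1> <2 1 2> <2 2 2>}
[PSO] allowed = {<0 0 1> <0 0 2> <0 1 1> <0 1 2> <0 2 1> <0 2 2> <2 0 1> <2 0 2> <2 1 1> <2 1 2> <2 2 1> <2 2 2>}
target <2 0 2> ∈ {PSO}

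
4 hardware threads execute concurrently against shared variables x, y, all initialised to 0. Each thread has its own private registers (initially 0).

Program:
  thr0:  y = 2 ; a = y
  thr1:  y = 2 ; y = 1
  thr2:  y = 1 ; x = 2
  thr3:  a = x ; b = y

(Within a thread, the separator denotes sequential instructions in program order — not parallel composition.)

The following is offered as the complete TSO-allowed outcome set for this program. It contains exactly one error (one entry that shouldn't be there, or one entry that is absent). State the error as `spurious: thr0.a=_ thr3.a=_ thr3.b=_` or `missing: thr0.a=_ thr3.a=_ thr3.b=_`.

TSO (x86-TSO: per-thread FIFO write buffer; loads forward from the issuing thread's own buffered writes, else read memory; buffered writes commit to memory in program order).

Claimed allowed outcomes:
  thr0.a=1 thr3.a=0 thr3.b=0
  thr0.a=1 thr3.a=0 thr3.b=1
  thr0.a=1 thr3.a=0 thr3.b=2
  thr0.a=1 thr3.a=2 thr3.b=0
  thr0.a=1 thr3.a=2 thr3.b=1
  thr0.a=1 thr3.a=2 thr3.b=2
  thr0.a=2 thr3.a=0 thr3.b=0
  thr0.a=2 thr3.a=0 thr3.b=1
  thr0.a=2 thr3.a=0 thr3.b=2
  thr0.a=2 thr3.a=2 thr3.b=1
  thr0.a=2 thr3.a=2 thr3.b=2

outcome vector order: (thr0.a,thr3.a,thr3.b)
TSO: 10 outcomes — {<1 0 0>; <1 0 1>; <1 0 2>; <1 2 1>; <1 2 2>; <2 0 0>; <2 0 1>; <2 0 2>; <2 2 1>; <2 2 2>}
claimed∖TSO = {<1 2 0>}

spurious: thr0.a=1 thr3.a=2 thr3.b=0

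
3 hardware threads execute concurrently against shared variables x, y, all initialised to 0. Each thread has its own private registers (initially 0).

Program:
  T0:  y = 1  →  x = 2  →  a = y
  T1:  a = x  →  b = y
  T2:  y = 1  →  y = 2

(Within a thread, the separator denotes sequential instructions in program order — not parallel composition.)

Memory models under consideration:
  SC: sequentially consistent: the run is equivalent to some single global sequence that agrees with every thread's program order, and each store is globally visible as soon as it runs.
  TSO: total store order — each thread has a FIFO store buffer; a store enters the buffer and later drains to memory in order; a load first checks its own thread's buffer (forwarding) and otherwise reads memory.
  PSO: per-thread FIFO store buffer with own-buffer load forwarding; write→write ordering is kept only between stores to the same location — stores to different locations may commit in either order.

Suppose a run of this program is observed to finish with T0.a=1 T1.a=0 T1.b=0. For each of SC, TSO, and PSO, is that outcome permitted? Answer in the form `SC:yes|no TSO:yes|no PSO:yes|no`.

SC:yes TSO:yes PSO:yes

outcome vector order: (T0.a,T1.a,T1.b)
SC: 10 outcomes — {<1 0 0>; <1 0 1>; <1 0 2>; <1 2 1>; <1 2 2>; <2 0 0>; <2 0 1>; <2 0 2>; <2 2 1>; <2 2 2>}
TSO: 10 outcomes — {<1 0 0>; <1 0 1>; <1 0 2>; <1 2 1>; <1 2 2>; <2 0 0>; <2 0 1>; <2 0 2>; <2 2 1>; <2 2 2>}
PSO: 12 outcomes — {<1 0 0>; <1 0 1>; <1 0 2>; <1 2 0>; <1 2 1>; <1 2 2>; <2 0 0>; <2 0 1>; <2 0 2>; <2 2 0>; <2 2 1>; <2 2 2>}
target <1 0 0> ∈ {SC,TSO,PSO}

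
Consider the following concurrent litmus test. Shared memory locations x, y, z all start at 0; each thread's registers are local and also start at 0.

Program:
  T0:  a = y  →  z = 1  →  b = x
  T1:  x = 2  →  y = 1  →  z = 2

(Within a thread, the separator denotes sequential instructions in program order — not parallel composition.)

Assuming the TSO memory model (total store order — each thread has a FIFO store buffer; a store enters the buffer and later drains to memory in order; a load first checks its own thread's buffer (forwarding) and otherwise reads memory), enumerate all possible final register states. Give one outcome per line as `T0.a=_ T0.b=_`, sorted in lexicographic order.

T0.a=0 T0.b=0
T0.a=0 T0.b=2
T0.a=1 T0.b=2

outcome vector order: (T0.a,T0.b)
|TSO outcomes| = 3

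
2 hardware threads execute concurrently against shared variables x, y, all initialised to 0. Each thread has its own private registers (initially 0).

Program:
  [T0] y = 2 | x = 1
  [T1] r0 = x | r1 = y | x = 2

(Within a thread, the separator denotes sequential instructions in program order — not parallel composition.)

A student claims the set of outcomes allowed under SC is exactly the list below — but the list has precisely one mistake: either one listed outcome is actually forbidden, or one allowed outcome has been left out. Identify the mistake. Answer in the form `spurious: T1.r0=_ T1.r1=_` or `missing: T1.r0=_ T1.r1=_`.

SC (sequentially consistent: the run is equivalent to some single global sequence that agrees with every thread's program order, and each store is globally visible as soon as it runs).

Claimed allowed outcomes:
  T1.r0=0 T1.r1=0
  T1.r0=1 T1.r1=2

outcome vector order: (T1.r0,T1.r1)
SC (3): <0 0>, <0 2>, <1 2>
SC∖claimed = {<0 2>}

missing: T1.r0=0 T1.r1=2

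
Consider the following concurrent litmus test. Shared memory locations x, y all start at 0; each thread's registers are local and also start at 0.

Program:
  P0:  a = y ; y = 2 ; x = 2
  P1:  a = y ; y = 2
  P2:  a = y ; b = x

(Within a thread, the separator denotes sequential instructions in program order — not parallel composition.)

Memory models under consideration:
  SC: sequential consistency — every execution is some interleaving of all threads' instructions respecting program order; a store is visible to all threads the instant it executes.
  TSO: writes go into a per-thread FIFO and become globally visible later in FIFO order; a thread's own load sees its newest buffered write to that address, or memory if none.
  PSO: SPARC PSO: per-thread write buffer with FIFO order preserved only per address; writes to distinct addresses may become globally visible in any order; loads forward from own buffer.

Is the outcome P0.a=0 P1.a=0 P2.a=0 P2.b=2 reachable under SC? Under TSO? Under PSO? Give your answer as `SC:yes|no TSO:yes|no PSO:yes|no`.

outcome vector order: (P0.a,P1.a,P2.a,P2.b)
SC: 12 outcomes — {(0,0,0,0), (0,0,0,2), (0,0,2,0), (0,0,2,2), (0,2,0,0), (0,2,0,2), (0,2,2,0), (0,2,2,2), (2,0,0,0), (2,0,0,2), (2,0,2,0), (2,0,2,2)}
TSO: 12 outcomes — {(0,0,0,0), (0,0,0,2), (0,0,2,0), (0,0,2,2), (0,2,0,0), (0,2,0,2), (0,2,2,0), (0,2,2,2), (2,0,0,0), (2,0,0,2), (2,0,2,0), (2,0,2,2)}
PSO: 12 outcomes — {(0,0,0,0), (0,0,0,2), (0,0,2,0), (0,0,2,2), (0,2,0,0), (0,2,0,2), (0,2,2,0), (0,2,2,2), (2,0,0,0), (2,0,0,2), (2,0,2,0), (2,0,2,2)}
target (0,0,0,2) ∈ {SC,TSO,PSO}

SC:yes TSO:yes PSO:yes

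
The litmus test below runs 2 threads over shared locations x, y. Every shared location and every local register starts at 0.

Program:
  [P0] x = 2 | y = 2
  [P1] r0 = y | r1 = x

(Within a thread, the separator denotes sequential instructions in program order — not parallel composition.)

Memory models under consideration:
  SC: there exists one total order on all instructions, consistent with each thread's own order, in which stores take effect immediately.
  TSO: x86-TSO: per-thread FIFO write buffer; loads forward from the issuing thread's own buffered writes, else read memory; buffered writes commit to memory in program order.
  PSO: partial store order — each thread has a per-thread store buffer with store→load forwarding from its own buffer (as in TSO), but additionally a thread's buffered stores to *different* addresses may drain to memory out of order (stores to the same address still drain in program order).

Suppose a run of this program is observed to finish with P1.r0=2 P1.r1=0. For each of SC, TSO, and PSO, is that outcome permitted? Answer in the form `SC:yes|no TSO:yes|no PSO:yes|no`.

outcome vector order: (P1.r0,P1.r1)
under SC → (0,0); (0,2); (2,2)
under TSO → (0,0); (0,2); (2,2)
under PSO → (0,0); (0,2); (2,0); (2,2)
target (2,0) ∈ {PSO}

SC:no TSO:no PSO:yes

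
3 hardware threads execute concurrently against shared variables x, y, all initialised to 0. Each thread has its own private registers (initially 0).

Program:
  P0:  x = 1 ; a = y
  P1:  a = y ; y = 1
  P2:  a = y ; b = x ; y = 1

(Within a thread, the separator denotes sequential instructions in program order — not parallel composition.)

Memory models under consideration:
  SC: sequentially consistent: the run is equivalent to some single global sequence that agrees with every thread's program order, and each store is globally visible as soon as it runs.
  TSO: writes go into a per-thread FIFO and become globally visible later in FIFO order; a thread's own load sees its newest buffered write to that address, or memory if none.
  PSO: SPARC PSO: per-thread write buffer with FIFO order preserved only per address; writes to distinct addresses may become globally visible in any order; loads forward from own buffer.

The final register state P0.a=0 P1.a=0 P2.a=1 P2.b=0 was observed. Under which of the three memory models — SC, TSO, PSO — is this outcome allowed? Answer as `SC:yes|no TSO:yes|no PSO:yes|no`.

SC:no TSO:yes PSO:yes

outcome vector order: (P0.a,P1.a,P2.a,P2.b)
SC: 11 outcomes — {0000, 0001, 0011, 0100, 0101, 1000, 1001, 1010, 1011, 1100, 1101}
TSO: 12 outcomes — {0000, 0001, 0010, 0011, 0100, 0101, 1000, 1001, 1010, 1011, 1100, 1101}
PSO: 12 outcomes — {0000, 0001, 0010, 0011, 0100, 0101, 1000, 1001, 1010, 1011, 1100, 1101}
target 0010 ∈ {TSO,PSO}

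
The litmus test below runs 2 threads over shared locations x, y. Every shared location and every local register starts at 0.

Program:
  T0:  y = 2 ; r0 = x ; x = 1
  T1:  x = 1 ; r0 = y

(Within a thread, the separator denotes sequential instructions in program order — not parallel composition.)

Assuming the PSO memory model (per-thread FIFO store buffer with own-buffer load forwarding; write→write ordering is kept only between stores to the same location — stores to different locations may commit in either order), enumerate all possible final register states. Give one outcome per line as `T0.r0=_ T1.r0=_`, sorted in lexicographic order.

T0.r0=0 T1.r0=0
T0.r0=0 T1.r0=2
T0.r0=1 T1.r0=0
T0.r0=1 T1.r0=2

outcome vector order: (T0.r0,T1.r0)
|PSO outcomes| = 4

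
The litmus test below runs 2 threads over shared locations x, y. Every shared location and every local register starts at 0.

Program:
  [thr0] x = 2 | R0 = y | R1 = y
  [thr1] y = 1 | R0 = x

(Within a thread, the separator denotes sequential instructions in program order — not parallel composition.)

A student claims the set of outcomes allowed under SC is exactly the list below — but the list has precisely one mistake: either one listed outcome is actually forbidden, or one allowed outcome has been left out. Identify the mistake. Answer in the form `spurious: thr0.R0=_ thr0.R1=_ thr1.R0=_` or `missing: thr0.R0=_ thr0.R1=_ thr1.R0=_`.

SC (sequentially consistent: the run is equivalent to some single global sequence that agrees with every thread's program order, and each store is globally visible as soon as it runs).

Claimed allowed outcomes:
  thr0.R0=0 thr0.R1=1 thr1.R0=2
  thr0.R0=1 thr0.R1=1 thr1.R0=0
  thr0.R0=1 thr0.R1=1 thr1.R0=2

outcome vector order: (thr0.R0,thr0.R1,thr1.R0)
[SC] allowed = {(0,0,2), (0,1,2), (1,1,0), (1,1,2)}
SC∖claimed = {(0,0,2)}

missing: thr0.R0=0 thr0.R1=0 thr1.R0=2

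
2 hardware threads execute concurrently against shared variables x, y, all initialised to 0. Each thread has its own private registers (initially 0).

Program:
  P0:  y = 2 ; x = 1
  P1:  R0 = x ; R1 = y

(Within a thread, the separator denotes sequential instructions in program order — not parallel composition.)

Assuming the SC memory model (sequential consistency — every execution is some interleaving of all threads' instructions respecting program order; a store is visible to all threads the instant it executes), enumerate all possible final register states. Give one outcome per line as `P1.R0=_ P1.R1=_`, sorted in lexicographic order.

outcome vector order: (P1.R0,P1.R1)
|SC outcomes| = 3

P1.R0=0 P1.R1=0
P1.R0=0 P1.R1=2
P1.R0=1 P1.R1=2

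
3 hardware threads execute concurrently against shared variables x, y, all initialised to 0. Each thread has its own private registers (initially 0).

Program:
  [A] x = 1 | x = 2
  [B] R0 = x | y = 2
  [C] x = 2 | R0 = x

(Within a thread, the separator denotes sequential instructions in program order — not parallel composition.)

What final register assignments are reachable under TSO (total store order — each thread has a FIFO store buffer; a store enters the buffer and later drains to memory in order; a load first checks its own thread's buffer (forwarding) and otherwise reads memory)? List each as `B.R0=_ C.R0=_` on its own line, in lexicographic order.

outcome vector order: (B.R0,C.R0)
|TSO outcomes| = 6

B.R0=0 C.R0=1
B.R0=0 C.R0=2
B.R0=1 C.R0=1
B.R0=1 C.R0=2
B.R0=2 C.R0=1
B.R0=2 C.R0=2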